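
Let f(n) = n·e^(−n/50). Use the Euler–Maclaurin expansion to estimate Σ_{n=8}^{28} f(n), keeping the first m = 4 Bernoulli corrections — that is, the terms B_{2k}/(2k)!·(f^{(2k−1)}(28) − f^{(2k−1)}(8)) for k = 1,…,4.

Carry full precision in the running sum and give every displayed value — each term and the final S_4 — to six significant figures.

The integral term ∫_8^28 x·e^(−x/50) dx = 243.502.
Boundary: ½(f(8) + f(28)) = ½(6.81715 + 15.9939) = 11.4055.
Integral + boundary = 254.907.
k=1: B_{2}/(2)! × [f^{(1)}(28) − f^{(1)}(8)] = 1/12 × (0.251332 − 0.715801) = -0.0387057.
Partial sum through k=1: 254.868.
k=2: B_{4}/(4)! × [f^{(3)}(28) − f^{(3)}(8)] = −1/720 × (0.000557500 − 0.000968035) = 5.70188e-07.
Partial sum through k=2: 254.868.
k=3: B_{6}/(6)! × [f^{(5)}(28) − f^{(5)}(8)] = 1/30240 × (4.05787e-07 − 6.59900e-07) = -8.40322e-12.
Partial sum through k=3: 254.868.
k=4: B_{8}/(8)! × [f^{(7)}(28) − f^{(7)}(8)] = −1/1209600 × (2.35430e-10 − 3.73034e-10) = 1.13761e-16.

S_4 ≈ 254.868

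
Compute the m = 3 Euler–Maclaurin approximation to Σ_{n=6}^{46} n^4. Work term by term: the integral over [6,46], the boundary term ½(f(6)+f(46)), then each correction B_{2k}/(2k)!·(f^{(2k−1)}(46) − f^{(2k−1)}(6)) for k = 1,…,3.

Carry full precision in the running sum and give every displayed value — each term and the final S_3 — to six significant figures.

S_3 ≈ 4.34628e+07

∫_6^46 x^4 dx evaluates to 4.11910e+07.
Boundary: ½(f(6) + f(46)) = ½(1296.00 + 4.47746e+06) = 2.23938e+06.
So far: 4.34304e+07.
Correction k=1: B_{2}/2! · (f^{(1)}(46) − f^{(1)}(6)) = 1/12 · (389344 − 864.000) = 32373.3.
Partial sum through k=1: 4.34628e+07.
Correction k=2: B_{4}/4! · (f^{(3)}(46) − f^{(3)}(6)) = −1/720 · (1104.00 − 144.000) = -1.33333.
Partial sum through k=2: 4.34628e+07.
Correction k=3: B_{6}/6! · (f^{(5)}(46) − f^{(5)}(6)) = 1/30240 · (0.00000 − 0.00000) = 0.00000.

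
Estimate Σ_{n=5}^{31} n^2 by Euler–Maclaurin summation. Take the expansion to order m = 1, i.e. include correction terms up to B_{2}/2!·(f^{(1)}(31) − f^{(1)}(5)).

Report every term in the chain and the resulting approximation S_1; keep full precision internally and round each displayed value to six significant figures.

The integral term ∫_5^31 x^2 dx = 9888.67.
Boundary: ½(f(5) + f(31)) = ½(25.0000 + 961.000) = 493.000.
Running total after boundary: 10381.7.
Order-1 term: 1/12 · (62.0000 − 10.0000) = 4.33333.

S_1 ≈ 10386.0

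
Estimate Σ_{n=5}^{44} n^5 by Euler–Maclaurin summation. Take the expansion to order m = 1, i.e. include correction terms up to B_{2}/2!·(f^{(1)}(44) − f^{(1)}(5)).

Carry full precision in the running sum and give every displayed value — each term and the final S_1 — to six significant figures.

The integral term ∫_5^44 x^5 dx = 1.20938e+09.
Endpoint term: (f(5) + f(44))/2 = (3125.00 + 1.64916e+08)/2 = 8.24597e+07.
So far: 1.29184e+09.
Correction k=1: B_{2}/2! · (f^{(1)}(44) − f^{(1)}(5)) = 1/12 · (1.87405e+07 − 3125.00) = 1.56145e+06.

S_1 ≈ 1.29340e+09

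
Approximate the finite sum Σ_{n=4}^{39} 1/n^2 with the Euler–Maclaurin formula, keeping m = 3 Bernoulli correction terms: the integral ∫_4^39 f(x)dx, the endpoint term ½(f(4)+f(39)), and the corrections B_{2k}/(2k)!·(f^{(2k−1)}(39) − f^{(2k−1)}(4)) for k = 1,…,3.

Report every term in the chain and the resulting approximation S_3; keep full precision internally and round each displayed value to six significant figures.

S_3 ≈ 0.258508

∫_4^39 1/x^2 dx evaluates to 0.224359.
Boundary: ½(f(4) + f(39)) = ½(0.0625000 + 0.000657462) = 0.0315787.
Running total after boundary: 0.255938.
k=1: B_{2}/(2)! × [f^{(1)}(39) − f^{(1)}(4)] = 1/12 × (-3.37160e-05 − (-0.0312500)) = 0.00260136.
After k=1: 0.258539.
k=2: B_{4}/(4)! × [f^{(3)}(39) − f^{(3)}(4)] = −1/720 × (-2.66004e-07 − (-0.0234375)) = -3.25517e-05.
After k=2: 0.258507.
k=3: B_{6}/(6)! × [f^{(5)}(39) − f^{(5)}(4)] = 1/30240 × (-5.24663e-09 − (-0.0439453)) = 1.45322e-06.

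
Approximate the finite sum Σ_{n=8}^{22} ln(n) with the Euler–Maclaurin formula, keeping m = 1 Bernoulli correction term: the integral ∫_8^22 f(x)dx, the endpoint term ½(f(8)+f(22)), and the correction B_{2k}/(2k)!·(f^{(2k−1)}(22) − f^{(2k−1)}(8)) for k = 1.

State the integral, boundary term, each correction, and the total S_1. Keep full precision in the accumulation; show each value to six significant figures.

∫_8^22 ln(x) dx evaluates to 37.3674.
½[f(8) + f(22)] = ½[2.07944 + 3.09104] = 2.58524.
Running total after boundary: 39.9526.
Order-1 term: 1/12 · (0.0454545 − 0.125000) = -0.00662879.

S_1 ≈ 39.9460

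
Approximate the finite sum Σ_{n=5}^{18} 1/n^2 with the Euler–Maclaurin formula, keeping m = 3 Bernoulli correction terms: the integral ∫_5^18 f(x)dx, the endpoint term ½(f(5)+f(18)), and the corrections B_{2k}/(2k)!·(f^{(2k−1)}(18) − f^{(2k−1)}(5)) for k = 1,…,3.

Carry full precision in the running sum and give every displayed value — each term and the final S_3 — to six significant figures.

Integral: ∫_5^18 1/x^2 dx = 0.144444.
Endpoint term: (f(5) + f(18))/2 = (0.0400000 + 0.00308642)/2 = 0.0215432.
Integral + boundary = 0.165988.
Order-1 term: 1/12 · (-0.000342936 − (-0.0160000)) = 0.00130476.
Partial sum through k=1: 0.167292.
Order-2 term: −1/720 · (-1.27013e-05 − (-0.00768000)) = -1.06490e-05.
Partial sum through k=2: 0.167282.
Order-3 term: 1/30240 · (-1.17605e-06 − (-0.00921600)) = 3.04723e-07.

S_3 ≈ 0.167282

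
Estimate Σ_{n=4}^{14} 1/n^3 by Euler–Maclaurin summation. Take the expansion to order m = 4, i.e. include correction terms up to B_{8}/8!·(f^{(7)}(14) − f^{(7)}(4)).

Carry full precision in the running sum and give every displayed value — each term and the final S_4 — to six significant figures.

S_4 ≈ 0.0376445

∫_4^14 1/x^3 dx evaluates to 0.0286990.
Endpoint term: (f(4) + f(14))/2 = (0.0156250 + 0.000364431)/2 = 0.00799472.
So far: 0.0366937.
Order-1 term: 1/12 · (-7.80925e-05 − (-0.0117188)) = 0.000970055.
Running total after k=1: 0.0376638.
Order-2 term: −1/720 · (-7.96862e-06 − (-0.0146484)) = -2.03340e-05.
Running total after k=2: 0.0376434.
Order-3 term: 1/30240 · (-1.70756e-06 − (-0.0384521)) = 1.27151e-06.
Running total after k=3: 0.0376447.
Order-4 term: −1/1209600 · (-6.27267e-07 − (-0.173035)) = -1.43051e-07.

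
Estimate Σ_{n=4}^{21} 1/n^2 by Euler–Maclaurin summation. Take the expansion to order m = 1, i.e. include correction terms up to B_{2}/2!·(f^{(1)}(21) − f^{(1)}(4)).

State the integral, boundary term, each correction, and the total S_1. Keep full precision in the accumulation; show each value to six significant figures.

Integral: ∫_4^21 1/x^2 dx = 0.202381.
Boundary: ½(f(4) + f(21)) = ½(0.0625000 + 0.00226757) = 0.0323838.
Running total after boundary: 0.234765.
k=1: B_{2}/(2)! × [f^{(1)}(21) − f^{(1)}(4)] = 1/12 × (-0.000215959 − (-0.0312500)) = 0.00258617.

S_1 ≈ 0.237351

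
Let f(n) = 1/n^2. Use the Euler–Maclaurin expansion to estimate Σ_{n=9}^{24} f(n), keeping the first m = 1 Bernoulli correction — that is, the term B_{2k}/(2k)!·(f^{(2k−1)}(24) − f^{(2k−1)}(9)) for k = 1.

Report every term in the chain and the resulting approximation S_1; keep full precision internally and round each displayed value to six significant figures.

Integral: ∫_9^24 1/x^2 dx = 0.0694444.
Endpoint term: (f(9) + f(24))/2 = (0.0123457 + 0.00173611)/2 = 0.00704090.
So far: 0.0764853.
Correction k=1: B_{2}/2! · (f^{(1)}(24) − f^{(1)}(9)) = 1/12 · (-0.000144676 − (-0.00274348)) = 0.000216567.

S_1 ≈ 0.0767019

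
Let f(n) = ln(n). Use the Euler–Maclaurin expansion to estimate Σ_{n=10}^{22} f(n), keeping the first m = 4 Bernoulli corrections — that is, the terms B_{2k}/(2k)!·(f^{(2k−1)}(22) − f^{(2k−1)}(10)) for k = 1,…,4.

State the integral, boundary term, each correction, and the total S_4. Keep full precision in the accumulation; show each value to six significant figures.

S_4 ≈ 35.6694

The integral term ∫_10^22 ln(x) dx = 32.9771.
Boundary: ½(f(10) + f(22)) = ½(2.30259 + 3.09104) = 2.69681.
Running total after boundary: 35.6739.
k=1: B_{2}/(2)! × [f^{(1)}(22) − f^{(1)}(10)] = 1/12 × (0.0454545 − 0.100000) = -0.00454545.
Running total after k=1: 35.6694.
k=2: B_{4}/(4)! × [f^{(3)}(22) − f^{(3)}(10)] = −1/720 × (0.000187829 − 0.00200000) = 2.51690e-06.
Running total after k=2: 35.6694.
k=3: B_{6}/(6)! × [f^{(5)}(22) − f^{(5)}(10)] = 1/30240 × (4.65691e-06 − 0.000240000) = -7.78251e-09.
Running total after k=3: 35.6694.
k=4: B_{8}/(8)! × [f^{(7)}(22) − f^{(7)}(10)] = −1/1209600 × (2.88651e-07 − 7.20000e-05) = 5.92852e-11.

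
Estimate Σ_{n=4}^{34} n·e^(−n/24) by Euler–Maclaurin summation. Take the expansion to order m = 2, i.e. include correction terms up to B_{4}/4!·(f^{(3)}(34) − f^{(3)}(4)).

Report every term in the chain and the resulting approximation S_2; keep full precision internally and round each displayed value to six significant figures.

S_2 ≈ 236.995

Integral: ∫_4^34 x·e^(−x/24) dx = 231.246.
Boundary: ½(f(4) + f(34)) = ½(3.38593 + 8.24572) = 5.81582.
So far: 237.062.
Correction k=1: B_{2}/2! · (f^{(1)}(34) − f^{(1)}(4)) = 1/12 · (-0.101050 − 0.705401) = -0.0672043.
Partial sum through k=1: 236.995.
Correction k=2: B_{4}/4! · (f^{(3)}(34) − f^{(3)}(4)) = −1/720 · (0.000666652 − 0.00416383) = 4.85719e-06.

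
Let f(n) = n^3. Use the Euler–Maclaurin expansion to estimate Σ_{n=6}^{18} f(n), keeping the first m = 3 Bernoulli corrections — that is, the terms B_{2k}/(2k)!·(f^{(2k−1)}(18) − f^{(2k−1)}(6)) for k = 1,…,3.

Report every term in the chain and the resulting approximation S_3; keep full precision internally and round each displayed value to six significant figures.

∫_6^18 x^3 dx evaluates to 25920.0.
½[f(6) + f(18)] = ½[216.000 + 5832.00] = 3024.00.
So far: 28944.0.
Order-1 term: 1/12 · (972.000 − 108.000) = 72.0000.
Running total after k=1: 29016.0.
Order-2 term: −1/720 · (6.00000 − 6.00000) = 0.00000.
Running total after k=2: 29016.0.
Order-3 term: 1/30240 · (0.00000 − 0.00000) = 0.00000.

S_3 ≈ 29016.0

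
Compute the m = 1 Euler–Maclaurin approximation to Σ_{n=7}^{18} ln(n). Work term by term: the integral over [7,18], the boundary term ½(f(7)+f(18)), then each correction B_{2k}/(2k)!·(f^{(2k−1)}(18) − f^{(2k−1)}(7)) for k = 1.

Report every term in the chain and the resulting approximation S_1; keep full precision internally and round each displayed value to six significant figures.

∫_7^18 ln(x) dx evaluates to 27.4053.
Boundary: ½(f(7) + f(18)) = ½(1.94591 + 2.89037) = 2.41814.
So far: 29.8235.
Correction k=1: B_{2}/2! · (f^{(1)}(18) − f^{(1)}(7)) = 1/12 · (0.0555556 − 0.142857) = -0.00727513.

S_1 ≈ 29.8162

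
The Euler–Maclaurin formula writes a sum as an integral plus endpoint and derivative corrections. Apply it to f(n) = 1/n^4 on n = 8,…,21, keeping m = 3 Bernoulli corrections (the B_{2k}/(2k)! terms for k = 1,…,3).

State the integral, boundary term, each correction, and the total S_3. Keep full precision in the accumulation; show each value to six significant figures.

S_3 ≈ 0.000749703

∫_8^21 1/x^4 dx evaluates to 0.000615048.
Endpoint term: (f(8) + f(21))/2 = (0.000244141 + 5.14189e-06)/2 = 0.000124641.
So far: 0.000739690.
k=1: B_{2}/(2)! × [f^{(1)}(21) − f^{(1)}(8)] = 1/12 × (-9.79408e-07 − (-0.000122070)) = 1.00909e-05.
Partial sum through k=1: 0.000749781.
k=2: B_{4}/(4)! × [f^{(3)}(21) − f^{(3)}(8)] = −1/720 × (-6.66264e-08 − (-5.72205e-05)) = -7.93803e-08.
Partial sum through k=2: 0.000749701.
k=3: B_{6}/(6)! × [f^{(5)}(21) − f^{(5)}(8)] = 1/30240 × (-8.46049e-09 − (-5.00679e-05)) = 1.65540e-09.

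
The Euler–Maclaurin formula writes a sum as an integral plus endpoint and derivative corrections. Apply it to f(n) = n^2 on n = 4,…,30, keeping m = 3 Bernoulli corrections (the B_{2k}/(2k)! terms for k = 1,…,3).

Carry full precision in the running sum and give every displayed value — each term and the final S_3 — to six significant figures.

∫_4^30 x^2 dx evaluates to 8978.67.
Endpoint term: (f(4) + f(30))/2 = (16.0000 + 900.000)/2 = 458.000.
So far: 9436.67.
Order-1 term: 1/12 · (60.0000 − 8.00000) = 4.33333.
After k=1: 9441.00.
Order-2 term: −1/720 · (0.00000 − 0.00000) = 0.00000.
After k=2: 9441.00.
Order-3 term: 1/30240 · (0.00000 − 0.00000) = 0.00000.

S_3 ≈ 9441.00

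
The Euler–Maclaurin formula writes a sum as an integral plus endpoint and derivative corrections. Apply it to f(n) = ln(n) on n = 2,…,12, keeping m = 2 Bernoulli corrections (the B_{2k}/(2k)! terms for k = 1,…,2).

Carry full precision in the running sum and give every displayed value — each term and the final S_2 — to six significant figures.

S_2 ≈ 19.9872

The integral term ∫_2^12 ln(x) dx = 18.4326.
½[f(2) + f(12)] = ½[0.693147 + 2.48491] = 1.58903.
So far: 20.0216.
Correction k=1: B_{2}/2! · (f^{(1)}(12) − f^{(1)}(2)) = 1/12 · (0.0833333 − 0.500000) = -0.0347222.
After k=1: 19.9869.
Correction k=2: B_{4}/4! · (f^{(3)}(12) − f^{(3)}(2)) = −1/720 · (0.00115741 − 0.250000) = 0.000345615.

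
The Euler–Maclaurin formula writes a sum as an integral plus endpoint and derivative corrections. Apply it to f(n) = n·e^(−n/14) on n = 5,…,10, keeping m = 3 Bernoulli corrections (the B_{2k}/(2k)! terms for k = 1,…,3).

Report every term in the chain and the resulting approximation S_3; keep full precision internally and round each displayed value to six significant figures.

Integral: ∫_5^10 x·e^(−x/14) dx = 21.6269.
½[f(5) + f(10)] = ½[3.49836 + 4.89542] = 4.19689.
Integral + boundary = 25.8238.
k=1: B_{2}/(2)! × [f^{(1)}(10) − f^{(1)}(5)] = 1/12 × (0.139869 − 0.449789) = -0.0258267.
After k=1: 25.7980.
k=2: B_{4}/(4)! × [f^{(3)}(10) − f^{(3)}(5)] = −1/720 × (0.00570894 − 0.00943436) = 5.17419e-06.
After k=2: 25.7980.
k=3: B_{6}/(6)! × [f^{(5)}(10) − f^{(5)}(5)] = 1/30240 × (5.46136e-05 − 8.45606e-05) = -9.90311e-10.

S_3 ≈ 25.7980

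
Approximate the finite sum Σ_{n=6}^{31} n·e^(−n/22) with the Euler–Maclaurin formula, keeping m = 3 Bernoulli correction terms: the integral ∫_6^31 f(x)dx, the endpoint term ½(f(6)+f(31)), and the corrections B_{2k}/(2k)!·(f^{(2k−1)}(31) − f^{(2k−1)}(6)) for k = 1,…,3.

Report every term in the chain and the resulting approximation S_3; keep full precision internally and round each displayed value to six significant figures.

S_3 ≈ 190.048

Integral: ∫_6^31 x·e^(−x/22) dx = 184.031.
Endpoint term: (f(6) + f(31))/2 = (4.56780 + 7.57533)/2 = 6.07156.
Integral + boundary = 190.103.
Correction k=1: B_{2}/2! · (f^{(1)}(31) − f^{(1)}(6)) = 1/12 · (-0.0999676 − 0.553673) = -0.0544701.
After k=1: 190.048.
Correction k=2: B_{4}/4! · (f^{(3)}(31) − f^{(3)}(6)) = −1/720 · (0.000803229 − 0.00428982) = 4.84249e-06.
After k=2: 190.048.
Correction k=3: B_{6}/6! · (f^{(5)}(31) − f^{(5)}(6)) = 1/30240 · (3.74588e-06 − 1.53630e-05) = -3.84164e-10.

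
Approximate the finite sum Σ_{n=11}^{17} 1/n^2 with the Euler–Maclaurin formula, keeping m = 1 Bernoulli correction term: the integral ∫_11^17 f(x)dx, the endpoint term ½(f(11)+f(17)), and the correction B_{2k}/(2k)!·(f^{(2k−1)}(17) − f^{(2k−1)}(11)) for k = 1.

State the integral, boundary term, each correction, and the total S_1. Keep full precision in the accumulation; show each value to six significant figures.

S_1 ≈ 0.0380392

∫_11^17 1/x^2 dx evaluates to 0.0320856.
Endpoint term: (f(11) + f(17))/2 = (0.00826446 + 0.00346021)/2 = 0.00586234.
Running total after boundary: 0.0379479.
k=1: B_{2}/(2)! × [f^{(1)}(17) − f^{(1)}(11)] = 1/12 × (-0.000407083 − (-0.00150263)) = 9.12955e-05.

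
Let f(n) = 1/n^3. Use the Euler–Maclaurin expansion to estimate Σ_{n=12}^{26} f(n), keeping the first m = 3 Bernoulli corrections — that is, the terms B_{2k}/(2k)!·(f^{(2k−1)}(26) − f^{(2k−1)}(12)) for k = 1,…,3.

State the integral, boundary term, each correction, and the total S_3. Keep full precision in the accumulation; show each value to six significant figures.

S_3 ≈ 0.00306186

The integral term ∫_12^26 1/x^3 dx = 0.00273258.
Endpoint term: (f(12) + f(26))/2 = (0.000578704 + 5.68958e-05)/2 = 0.000317800.
Integral + boundary = 0.00305038.
Correction k=1: B_{2}/2! · (f^{(1)}(26) − f^{(1)}(12)) = 1/12 · (-6.56490e-06 − (-0.000144676)) = 1.15093e-05.
After k=1: 0.00306189.
Correction k=2: B_{4}/4! · (f^{(3)}(26) − f^{(3)}(12)) = −1/720 · (-1.94228e-07 − (-2.00939e-05)) = -2.76384e-08.
After k=2: 0.00306186.
Correction k=3: B_{6}/6! · (f^{(5)}(26) − f^{(5)}(12)) = 1/30240 · (-1.20674e-08 − (-5.86071e-06)) = 1.93408e-10.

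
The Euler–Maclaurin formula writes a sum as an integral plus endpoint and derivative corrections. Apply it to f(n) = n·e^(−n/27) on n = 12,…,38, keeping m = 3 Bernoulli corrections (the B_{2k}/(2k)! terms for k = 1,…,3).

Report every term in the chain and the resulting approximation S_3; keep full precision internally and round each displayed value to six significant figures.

Integral: ∫_12^38 x·e^(−x/27) dx = 245.579.
½[f(12) + f(38)] = ½[7.69416 + 9.30153] = 8.49785.
So far: 254.077.
Correction k=1: B_{2}/2! · (f^{(1)}(38) − f^{(1)}(12)) = 1/12 · (-0.0997240 − 0.356211) = -0.0379946.
Running total after k=1: 254.039.
Correction k=2: B_{4}/4! · (f^{(3)}(38) − f^{(3)}(12)) = −1/720 · (0.000534746 − 0.00224770) = 2.37910e-06.
Running total after k=2: 254.039.
Correction k=3: B_{6}/6! · (f^{(5)}(38) − f^{(5)}(12)) = 1/30240 · (1.65472e-06 − 5.49625e-06) = -1.27035e-10.

S_3 ≈ 254.039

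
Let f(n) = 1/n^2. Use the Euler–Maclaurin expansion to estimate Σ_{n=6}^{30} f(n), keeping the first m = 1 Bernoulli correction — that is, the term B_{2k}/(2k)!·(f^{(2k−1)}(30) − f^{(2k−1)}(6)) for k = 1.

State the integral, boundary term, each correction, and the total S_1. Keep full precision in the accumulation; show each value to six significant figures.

S_1 ≈ 0.148543

∫_6^30 1/x^2 dx evaluates to 0.133333.
Boundary: ½(f(6) + f(30)) = ½(0.0277778 + 0.00111111) = 0.0144444.
Integral + boundary = 0.147778.
k=1: B_{2}/(2)! × [f^{(1)}(30) − f^{(1)}(6)] = 1/12 × (-7.40741e-05 − (-0.00925926)) = 0.000765432.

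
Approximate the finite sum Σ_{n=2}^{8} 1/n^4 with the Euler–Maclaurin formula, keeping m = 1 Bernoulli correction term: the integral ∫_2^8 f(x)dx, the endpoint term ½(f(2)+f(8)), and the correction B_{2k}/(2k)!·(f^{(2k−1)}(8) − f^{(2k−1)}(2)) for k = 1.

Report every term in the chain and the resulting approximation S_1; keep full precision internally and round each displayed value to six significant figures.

∫_2^8 1/x^4 dx evaluates to 0.0410156.
Boundary: ½(f(2) + f(8)) = ½(0.0625000 + 0.000244141) = 0.0313721.
Integral + boundary = 0.0723877.
k=1: B_{2}/(2)! × [f^{(1)}(8) − f^{(1)}(2)] = 1/12 × (-0.000122070 − (-0.125000)) = 0.0104065.

S_1 ≈ 0.0827942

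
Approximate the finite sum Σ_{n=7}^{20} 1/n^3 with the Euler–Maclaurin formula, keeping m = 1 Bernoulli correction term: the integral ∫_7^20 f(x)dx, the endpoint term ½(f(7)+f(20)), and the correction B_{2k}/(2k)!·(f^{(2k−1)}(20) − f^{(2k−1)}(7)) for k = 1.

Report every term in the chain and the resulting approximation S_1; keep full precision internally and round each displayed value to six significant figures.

Integral: ∫_7^20 1/x^3 dx = 0.00895408.
½[f(7) + f(20)] = ½[0.00291545 + 0.000125000] = 0.00152023.
Running total after boundary: 0.0104743.
k=1: B_{2}/(2)! × [f^{(1)}(20) − f^{(1)}(7)] = 1/12 × (-1.87500e-05 − (-0.00124948)) = 0.000102561.

S_1 ≈ 0.0105769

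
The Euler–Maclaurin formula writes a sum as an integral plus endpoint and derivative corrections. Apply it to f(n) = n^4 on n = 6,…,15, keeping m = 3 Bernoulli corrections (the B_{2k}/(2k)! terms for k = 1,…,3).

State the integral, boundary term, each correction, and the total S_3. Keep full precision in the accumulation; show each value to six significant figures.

S_3 ≈ 177333

Integral: ∫_6^15 x^4 dx = 150320.
½[f(6) + f(15)] = ½[1296.00 + 50625.0] = 25960.5.
Integral + boundary = 176280.
Order-1 term: 1/12 · (13500.0 − 864.000) = 1053.00.
Running total after k=1: 177333.
Order-2 term: −1/720 · (360.000 − 144.000) = -0.300000.
Running total after k=2: 177333.
Order-3 term: 1/30240 · (0.00000 − 0.00000) = 0.00000.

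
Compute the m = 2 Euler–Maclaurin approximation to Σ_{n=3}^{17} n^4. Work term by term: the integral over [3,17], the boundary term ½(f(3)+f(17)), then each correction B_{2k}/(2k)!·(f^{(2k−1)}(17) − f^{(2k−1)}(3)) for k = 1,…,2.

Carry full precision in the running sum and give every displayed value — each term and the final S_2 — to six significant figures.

S_2 ≈ 327352

The integral term ∫_3^17 x^4 dx = 283923.
½[f(3) + f(17)] = ½[81.0000 + 83521.0] = 41801.0.
Running total after boundary: 325724.
Correction k=1: B_{2}/2! · (f^{(1)}(17) − f^{(1)}(3)) = 1/12 · (19652.0 − 108.000) = 1628.67.
Running total after k=1: 327352.
Correction k=2: B_{4}/4! · (f^{(3)}(17) − f^{(3)}(3)) = −1/720 · (408.000 − 72.0000) = -0.466667.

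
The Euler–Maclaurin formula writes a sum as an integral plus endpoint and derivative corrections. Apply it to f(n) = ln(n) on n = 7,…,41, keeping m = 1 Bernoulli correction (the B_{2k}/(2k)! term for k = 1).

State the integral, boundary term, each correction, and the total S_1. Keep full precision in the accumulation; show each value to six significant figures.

S_1 ≈ 107.455

The integral term ∫_7^41 ln(x) dx = 104.635.
Boundary: ½(f(7) + f(41)) = ½(1.94591 + 3.71357) = 2.82974.
So far: 107.465.
Order-1 term: 1/12 · (0.0243902 − 0.142857) = -0.00987224.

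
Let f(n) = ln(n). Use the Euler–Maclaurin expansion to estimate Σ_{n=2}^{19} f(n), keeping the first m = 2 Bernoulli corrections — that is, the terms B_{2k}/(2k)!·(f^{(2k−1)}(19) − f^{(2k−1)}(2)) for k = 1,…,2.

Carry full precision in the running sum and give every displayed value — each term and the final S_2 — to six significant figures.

Integral: ∫_2^19 ln(x) dx = 37.5580.
Boundary: ½(f(2) + f(19)) = ½(0.693147 + 2.94444) = 1.81879.
Integral + boundary = 39.3768.
k=1: B_{2}/(2)! × [f^{(1)}(19) − f^{(1)}(2)] = 1/12 × (0.0526316 − 0.500000) = -0.0372807.
Partial sum through k=1: 39.3396.
k=2: B_{4}/(4)! × [f^{(3)}(19) − f^{(3)}(2)] = −1/720 × (0.000291588 − 0.250000) = 0.000346817.

S_2 ≈ 39.3399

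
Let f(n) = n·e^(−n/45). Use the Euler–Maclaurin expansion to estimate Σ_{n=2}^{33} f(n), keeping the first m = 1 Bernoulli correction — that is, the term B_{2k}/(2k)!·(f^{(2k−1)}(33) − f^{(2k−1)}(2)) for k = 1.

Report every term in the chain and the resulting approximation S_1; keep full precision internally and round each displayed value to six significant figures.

∫_2^33 x·e^(−x/45) dx evaluates to 337.187.
Endpoint term: (f(2) + f(33))/2 = (1.91306 + 15.8501)/2 = 8.88157.
Integral + boundary = 346.068.
k=1: B_{2}/(2)! × [f^{(1)}(33) − f^{(1)}(2)] = 1/12 × (0.128081 − 0.914016) = -0.0654946.

S_1 ≈ 346.003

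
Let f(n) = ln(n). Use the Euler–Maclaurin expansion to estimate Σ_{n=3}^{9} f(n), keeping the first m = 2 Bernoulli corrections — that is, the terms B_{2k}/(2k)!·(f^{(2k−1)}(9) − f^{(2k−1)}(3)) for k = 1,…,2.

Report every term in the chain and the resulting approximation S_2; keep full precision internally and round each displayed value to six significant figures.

The integral term ∫_3^9 ln(x) dx = 10.4792.
½[f(3) + f(9)] = ½[1.09861 + 2.19722] = 1.64792.
Integral + boundary = 12.1271.
k=1: B_{2}/(2)! × [f^{(1)}(9) − f^{(1)}(3)] = 1/12 × (0.111111 − 0.333333) = -0.0185185.
Running total after k=1: 12.1086.
k=2: B_{4}/(4)! × [f^{(3)}(9) − f^{(3)}(3)] = −1/720 × (0.00274348 − 0.0740741) = 9.90703e-05.

S_2 ≈ 12.1087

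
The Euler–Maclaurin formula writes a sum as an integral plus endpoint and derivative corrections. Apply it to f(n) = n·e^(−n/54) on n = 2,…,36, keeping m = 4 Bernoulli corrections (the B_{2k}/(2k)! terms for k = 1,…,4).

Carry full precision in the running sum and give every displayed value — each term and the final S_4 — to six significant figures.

The integral term ∫_2^36 x·e^(−x/54) dx = 418.842.
Endpoint term: (f(2) + f(36))/2 = (1.92728 + 18.4830)/2 = 10.2051.
Integral + boundary = 429.047.
Correction k=1: B_{2}/2! · (f^{(1)}(36) − f^{(1)}(2)) = 1/12 · (0.171139 − 0.927950) = -0.0630676.
Running total after k=1: 428.984.
Correction k=2: B_{4}/4! · (f^{(3)}(36) − f^{(3)}(2)) = −1/720 · (0.000410828 − 0.000979160) = 7.89351e-07.
Running total after k=2: 428.984.
Correction k=3: B_{6}/6! · (f^{(5)}(36) − f^{(5)}(2)) = 1/30240 · (2.61648e-07 − 5.62446e-07) = -9.94703e-12.
Running total after k=3: 428.984.
Correction k=4: B_{8}/8! · (f^{(7)}(36) − f^{(7)}(2)) = −1/1209600 · (1.31141e-10 − 2.70612e-10) = 1.15303e-16.

S_4 ≈ 428.984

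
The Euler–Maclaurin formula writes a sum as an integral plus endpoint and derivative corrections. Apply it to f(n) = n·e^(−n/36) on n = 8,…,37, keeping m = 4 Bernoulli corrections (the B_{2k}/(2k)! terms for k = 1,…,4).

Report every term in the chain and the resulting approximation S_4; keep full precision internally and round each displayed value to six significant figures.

S_4 ≈ 337.836

Integral: ∫_8^37 x·e^(−x/36) dx = 328.067.
½[f(8) + f(37)] = ½[6.40590 + 13.2386] = 9.82227.
Running total after boundary: 337.889.
Correction k=1: B_{2}/2! · (f^{(1)}(37) − f^{(1)}(8)) = 1/12 · (-0.00993892 − 0.622796) = -0.0527279.
Running total after k=1: 337.836.
Correction k=2: B_{4}/4! · (f^{(3)}(37) − f^{(3)}(8)) = −1/720 · (0.000544493 − 0.00171626) = 1.62745e-06.
Running total after k=2: 337.836.
Correction k=3: B_{6}/6! · (f^{(5)}(37) − f^{(5)}(8)) = 1/30240 · (8.46185e-07 − 2.27775e-06) = -4.73401e-11.
Running total after k=3: 337.836.
Correction k=4: B_{8}/8! · (f^{(7)}(37) − f^{(7)}(8)) = −1/1209600 · (9.81664e-10 − 2.49323e-09) = 1.24964e-15.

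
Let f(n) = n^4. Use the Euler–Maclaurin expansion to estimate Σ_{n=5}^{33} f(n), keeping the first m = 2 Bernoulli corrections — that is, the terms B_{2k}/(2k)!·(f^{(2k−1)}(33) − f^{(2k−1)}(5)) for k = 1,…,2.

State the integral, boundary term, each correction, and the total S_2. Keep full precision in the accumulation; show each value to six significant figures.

The integral term ∫_5^33 x^4 dx = 7.82645e+06.
Boundary: ½(f(5) + f(33)) = ½(625.000 + 1.18592e+06) = 593273.
Integral + boundary = 8.41973e+06.
Correction k=1: B_{2}/2! · (f^{(1)}(33) − f^{(1)}(5)) = 1/12 · (143748 − 500.000) = 11937.3.
Partial sum through k=1: 8.43166e+06.
Correction k=2: B_{4}/4! · (f^{(3)}(33) − f^{(3)}(5)) = −1/720 · (792.000 − 120.000) = -0.933333.

S_2 ≈ 8.43166e+06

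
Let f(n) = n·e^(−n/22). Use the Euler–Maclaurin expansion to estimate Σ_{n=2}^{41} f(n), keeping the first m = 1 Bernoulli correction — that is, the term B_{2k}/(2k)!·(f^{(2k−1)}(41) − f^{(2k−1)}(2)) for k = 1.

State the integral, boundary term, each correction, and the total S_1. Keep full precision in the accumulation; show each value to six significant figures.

S_1 ≈ 271.151

The integral term ∫_2^41 x·e^(−x/22) dx = 267.138.
Boundary: ½(f(2) + f(41)) = ½(1.82620 + 6.35941) = 4.09281.
Integral + boundary = 271.231.
k=1: B_{2}/(2)! × [f^{(1)}(41) − f^{(1)}(2)] = 1/12 × (-0.133957 − 0.830092) = -0.0803373.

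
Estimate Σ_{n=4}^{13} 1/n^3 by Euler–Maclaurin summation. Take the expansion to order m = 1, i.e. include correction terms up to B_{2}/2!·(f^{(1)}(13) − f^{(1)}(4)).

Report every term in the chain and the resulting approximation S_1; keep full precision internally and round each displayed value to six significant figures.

The integral term ∫_4^13 1/x^3 dx = 0.0282914.
Endpoint term: (f(4) + f(13))/2 = (0.0156250 + 0.000455166)/2 = 0.00804008.
Integral + boundary = 0.0363315.
Order-1 term: 1/12 · (-0.000105038 − (-0.0117188)) = 0.000967809.

S_1 ≈ 0.0372993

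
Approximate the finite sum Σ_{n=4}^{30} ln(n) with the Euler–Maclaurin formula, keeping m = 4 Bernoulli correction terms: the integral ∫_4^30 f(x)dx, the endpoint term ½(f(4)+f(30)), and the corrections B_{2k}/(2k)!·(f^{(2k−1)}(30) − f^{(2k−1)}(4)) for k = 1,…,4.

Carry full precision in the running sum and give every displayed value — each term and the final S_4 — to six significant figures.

S_4 ≈ 72.8665

The integral term ∫_4^30 ln(x) dx = 70.4907.
½[f(4) + f(30)] = ½[1.38629 + 3.40120] = 2.39375.
So far: 72.8845.
Correction k=1: B_{2}/2! · (f^{(1)}(30) − f^{(1)}(4)) = 1/12 · (0.0333333 − 0.250000) = -0.0180556.
Running total after k=1: 72.8664.
Correction k=2: B_{4}/4! · (f^{(3)}(30) − f^{(3)}(4)) = −1/720 · (7.40741e-05 − 0.0312500) = 4.32999e-05.
Running total after k=2: 72.8665.
Correction k=3: B_{6}/6! · (f^{(5)}(30) − f^{(5)}(4)) = 1/30240 · (9.87654e-07 − 0.0234375) = -7.75017e-07.
Running total after k=3: 72.8665.
Correction k=4: B_{8}/8! · (f^{(7)}(30) − f^{(7)}(4)) = −1/1209600 · (3.29218e-08 − 0.0439453) = 3.63304e-08.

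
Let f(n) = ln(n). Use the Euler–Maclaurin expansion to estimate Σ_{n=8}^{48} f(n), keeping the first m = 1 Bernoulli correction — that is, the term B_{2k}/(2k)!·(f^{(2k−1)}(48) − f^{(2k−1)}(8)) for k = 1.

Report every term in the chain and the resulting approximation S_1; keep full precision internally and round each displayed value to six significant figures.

S_1 ≈ 132.149

∫_8^48 ln(x) dx evaluates to 129.182.
Boundary: ½(f(8) + f(48)) = ½(2.07944 + 3.87120) = 2.97532.
Running total after boundary: 132.157.
Correction k=1: B_{2}/2! · (f^{(1)}(48) − f^{(1)}(8)) = 1/12 · (0.0208333 − 0.125000) = -0.00868056.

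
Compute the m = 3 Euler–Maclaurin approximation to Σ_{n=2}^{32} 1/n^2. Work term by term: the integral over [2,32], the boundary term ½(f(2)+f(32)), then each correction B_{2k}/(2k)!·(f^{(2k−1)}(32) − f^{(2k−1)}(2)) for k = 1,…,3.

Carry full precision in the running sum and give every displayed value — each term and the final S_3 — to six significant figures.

∫_2^32 1/x^2 dx evaluates to 0.468750.
Endpoint term: (f(2) + f(32))/2 = (0.250000 + 0.000976562)/2 = 0.125488.
Integral + boundary = 0.594238.
Correction k=1: B_{2}/2! · (f^{(1)}(32) − f^{(1)}(2)) = 1/12 · (-6.10352e-05 − (-0.250000)) = 0.0208282.
After k=1: 0.615067.
Correction k=2: B_{4}/4! · (f^{(3)}(32) − f^{(3)}(2)) = −1/720 · (-7.15256e-07 − (-0.750000)) = -0.00104167.
After k=2: 0.614025.
Correction k=3: B_{6}/6! · (f^{(5)}(32) − f^{(5)}(2)) = 1/30240 · (-2.09548e-08 − (-5.62500)) = 0.000186012.

S_3 ≈ 0.614211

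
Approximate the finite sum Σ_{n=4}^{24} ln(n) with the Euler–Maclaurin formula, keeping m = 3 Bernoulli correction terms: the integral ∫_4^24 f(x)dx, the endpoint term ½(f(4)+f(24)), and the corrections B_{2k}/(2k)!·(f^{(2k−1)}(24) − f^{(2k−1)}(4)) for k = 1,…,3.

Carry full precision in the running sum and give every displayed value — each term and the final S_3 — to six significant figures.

S_3 ≈ 52.9930

∫_4^24 ln(x) dx evaluates to 50.7281.
Boundary: ½(f(4) + f(24)) = ½(1.38629 + 3.17805) = 2.28217.
So far: 53.0103.
Correction k=1: B_{2}/2! · (f^{(1)}(24) − f^{(1)}(4)) = 1/12 · (0.0416667 − 0.250000) = -0.0173611.
Partial sum through k=1: 52.9929.
Correction k=2: B_{4}/4! · (f^{(3)}(24) − f^{(3)}(4)) = −1/720 · (0.000144676 − 0.0312500) = 4.32018e-05.
Partial sum through k=2: 52.9930.
Correction k=3: B_{6}/6! · (f^{(5)}(24) − f^{(5)}(4)) = 1/30240 · (3.01408e-06 − 0.0234375) = -7.74950e-07.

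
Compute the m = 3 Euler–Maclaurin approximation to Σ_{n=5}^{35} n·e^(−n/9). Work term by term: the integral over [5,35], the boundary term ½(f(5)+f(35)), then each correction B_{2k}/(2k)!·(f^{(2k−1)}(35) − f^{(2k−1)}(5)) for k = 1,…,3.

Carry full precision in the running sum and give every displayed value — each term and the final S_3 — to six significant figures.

Integral: ∫_5^35 x·e^(−x/9) dx = 64.1876.
½[f(5) + f(35)] = ½[2.86877 + 0.716383] = 1.79257.
So far: 65.9801.
Correction k=1: B_{2}/2! · (f^{(1)}(35) − f^{(1)}(5)) = 1/12 · (-0.0591300 − 0.255002) = -0.0261776.
Running total after k=1: 65.9540.
Correction k=2: B_{4}/4! · (f^{(3)}(35) − f^{(3)}(5)) = −1/720 · (-0.000224615 − 0.0173149) = 2.43605e-05.
Running total after k=2: 65.9540.
Correction k=3: B_{6}/6! · (f^{(5)}(35) − f^{(5)}(5)) = 1/30240 · (3.46629e-06 − 0.000388663) = -1.27380e-08.

S_3 ≈ 65.9540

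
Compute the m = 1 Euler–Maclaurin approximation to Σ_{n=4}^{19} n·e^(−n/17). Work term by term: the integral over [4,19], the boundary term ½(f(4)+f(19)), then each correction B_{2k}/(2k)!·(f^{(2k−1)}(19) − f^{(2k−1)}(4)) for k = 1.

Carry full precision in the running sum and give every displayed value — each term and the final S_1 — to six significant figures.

S_1 ≈ 86.6312

Integral: ∫_4^19 x·e^(−x/17) dx = 81.9972.
Endpoint term: (f(4) + f(19))/2 = (3.16135 + 6.21392)/2 = 4.68764.
So far: 86.6848.
Correction k=1: B_{2}/2! · (f^{(1)}(19) − f^{(1)}(4)) = 1/12 · (-0.0384763 − 0.604376) = -0.0535711.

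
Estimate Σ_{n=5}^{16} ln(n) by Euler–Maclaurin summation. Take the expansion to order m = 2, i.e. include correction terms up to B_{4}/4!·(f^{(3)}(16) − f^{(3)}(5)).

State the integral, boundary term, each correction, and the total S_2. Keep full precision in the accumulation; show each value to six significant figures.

S_2 ≈ 27.4938

Integral: ∫_5^16 ln(x) dx = 25.3142.
½[f(5) + f(16)] = ½[1.60944 + 2.77259] = 2.19101.
So far: 27.5052.
Correction k=1: B_{2}/2! · (f^{(1)}(16) − f^{(1)}(5)) = 1/12 · (0.0625000 − 0.200000) = -0.0114583.
Partial sum through k=1: 27.4938.
Correction k=2: B_{4}/4! · (f^{(3)}(16) − f^{(3)}(5)) = −1/720 · (0.000488281 − 0.0160000) = 2.15441e-05.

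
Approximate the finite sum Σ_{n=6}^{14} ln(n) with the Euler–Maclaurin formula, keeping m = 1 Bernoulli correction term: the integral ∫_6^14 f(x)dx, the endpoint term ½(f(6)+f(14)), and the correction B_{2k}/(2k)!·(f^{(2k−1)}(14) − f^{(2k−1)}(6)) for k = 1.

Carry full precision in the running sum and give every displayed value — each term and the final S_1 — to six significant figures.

∫_6^14 ln(x) dx evaluates to 18.1962.
Boundary: ½(f(6) + f(14)) = ½(1.79176 + 2.63906) = 2.21541.
So far: 20.4117.
k=1: B_{2}/(2)! × [f^{(1)}(14) − f^{(1)}(6)] = 1/12 × (0.0714286 − 0.166667) = -0.00793651.

S_1 ≈ 20.4037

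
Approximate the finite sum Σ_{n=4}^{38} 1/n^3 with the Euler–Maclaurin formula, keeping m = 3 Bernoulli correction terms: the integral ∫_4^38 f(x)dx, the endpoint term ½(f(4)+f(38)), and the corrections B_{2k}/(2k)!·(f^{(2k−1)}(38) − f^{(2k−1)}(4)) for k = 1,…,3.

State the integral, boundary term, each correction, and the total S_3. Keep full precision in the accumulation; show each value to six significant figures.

Integral: ∫_4^38 1/x^3 dx = 0.0309037.
Boundary: ½(f(4) + f(38)) = ½(0.0156250 + 1.82242e-05) = 0.00782161.
Running total after boundary: 0.0387254.
k=1: B_{2}/(2)! × [f^{(1)}(38) − f^{(1)}(4)] = 1/12 × (-1.43876e-06 − (-0.0117188)) = 0.000976443.
After k=1: 0.0397018.
k=2: B_{4}/(4)! × [f^{(3)}(38) − f^{(3)}(4)] = −1/720 × (-1.99274e-08 − (-0.0146484)) = -2.03450e-05.
After k=2: 0.0396814.
k=3: B_{6}/(6)! × [f^{(5)}(38) − f^{(5)}(4)] = 1/30240 × (-5.79605e-10 − (-0.0384521)) = 1.27157e-06.

S_3 ≈ 0.0396827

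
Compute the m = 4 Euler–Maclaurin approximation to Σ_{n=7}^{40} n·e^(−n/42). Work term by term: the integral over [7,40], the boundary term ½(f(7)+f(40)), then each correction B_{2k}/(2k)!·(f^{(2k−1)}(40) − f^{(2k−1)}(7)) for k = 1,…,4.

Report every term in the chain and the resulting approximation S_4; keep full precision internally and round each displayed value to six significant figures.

Integral: ∫_7^40 x·e^(−x/42) dx = 413.291.
½[f(7) + f(40)] = ½[5.92537 + 15.4329] = 10.6791.
Running total after boundary: 423.970.
Correction k=1: B_{2}/2! · (f^{(1)}(40) − f^{(1)}(7)) = 1/12 · (0.0183724 − 0.705401) = -0.0572524.
After k=1: 423.913.
Correction k=2: B_{4}/4! · (f^{(3)}(40) − f^{(3)}(7)) = −1/720 · (0.000447854 − 0.00135962) = 1.26634e-06.
After k=2: 423.913.
Correction k=3: B_{6}/6! · (f^{(5)}(40) − f^{(5)}(7)) = 1/30240 · (5.01867e-07 − 1.31482e-06) = -2.68835e-11.
After k=3: 423.913.
Correction k=4: B_{8}/8! · (f^{(7)}(40) − f^{(7)}(7)) = −1/1209600 · (4.25084e-10 − 1.05379e-09) = 5.19764e-16.

S_4 ≈ 423.913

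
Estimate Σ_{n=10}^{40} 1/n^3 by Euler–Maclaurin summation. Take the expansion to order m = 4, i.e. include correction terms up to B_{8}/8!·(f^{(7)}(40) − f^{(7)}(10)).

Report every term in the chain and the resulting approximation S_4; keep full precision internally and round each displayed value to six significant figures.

The integral term ∫_10^40 1/x^3 dx = 0.00468750.
½[f(10) + f(40)] = ½[0.00100000 + 1.56250e-05] = 0.000507813.
Running total after boundary: 0.00519531.
Order-1 term: 1/12 · (-1.17187e-06 − (-0.000300000)) = 2.49023e-05.
Partial sum through k=1: 0.00522021.
Order-2 term: −1/720 · (-1.46484e-08 − (-6.00000e-05)) = -8.33130e-08.
Partial sum through k=2: 0.00522013.
Order-3 term: 1/30240 · (-3.84521e-10 − (-2.52000e-05)) = 8.33321e-10.
Partial sum through k=3: 0.00522013.
Order-4 term: −1/1209600 · (-1.73035e-11 − (-1.81440e-05)) = -1.50000e-11.

S_4 ≈ 0.00522013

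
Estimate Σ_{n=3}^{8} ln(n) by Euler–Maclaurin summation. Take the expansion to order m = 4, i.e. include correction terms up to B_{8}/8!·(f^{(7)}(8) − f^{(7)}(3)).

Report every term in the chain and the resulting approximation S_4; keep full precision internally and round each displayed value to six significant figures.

The integral term ∫_3^8 ln(x) dx = 8.33970.
Boundary: ½(f(3) + f(8)) = ½(1.09861 + 2.07944) = 1.58903.
So far: 9.92872.
k=1: B_{2}/(2)! × [f^{(1)}(8) − f^{(1)}(3)] = 1/12 × (0.125000 − 0.333333) = -0.0173611.
Running total after k=1: 9.91136.
k=2: B_{4}/(4)! × [f^{(3)}(8) − f^{(3)}(3)] = −1/720 × (0.00390625 − 0.0740741) = 9.74553e-05.
Running total after k=2: 9.91146.
k=3: B_{6}/(6)! × [f^{(5)}(8) − f^{(5)}(3)] = 1/30240 × (0.000732422 − 0.0987654) = -3.24183e-06.
Running total after k=3: 9.91146.
k=4: B_{8}/(8)! × [f^{(7)}(8) − f^{(7)}(3)] = −1/1209600 × (0.000343323 − 0.329218) = 2.71887e-07.

S_4 ≈ 9.91146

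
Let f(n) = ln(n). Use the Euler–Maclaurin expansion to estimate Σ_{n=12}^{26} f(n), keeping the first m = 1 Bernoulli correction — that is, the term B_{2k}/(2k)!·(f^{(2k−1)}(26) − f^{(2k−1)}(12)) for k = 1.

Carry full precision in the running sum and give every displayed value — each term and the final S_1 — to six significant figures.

S_1 ≈ 43.7594

Integral: ∫_12^26 ln(x) dx = 40.8916.
Endpoint term: (f(12) + f(26))/2 = (2.48491 + 3.25810)/2 = 2.87150.
Running total after boundary: 43.7631.
Correction k=1: B_{2}/2! · (f^{(1)}(26) − f^{(1)}(12)) = 1/12 · (0.0384615 − 0.0833333) = -0.00373932.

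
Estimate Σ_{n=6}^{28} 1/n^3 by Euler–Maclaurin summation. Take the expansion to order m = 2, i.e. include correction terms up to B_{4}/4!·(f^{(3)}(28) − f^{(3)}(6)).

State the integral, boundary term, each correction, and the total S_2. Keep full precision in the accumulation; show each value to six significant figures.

S_2 ≈ 0.0157794

∫_6^28 1/x^3 dx evaluates to 0.0132511.
½[f(6) + f(28)] = ½[0.00462963 + 4.55539e-05] = 0.00233759.
Integral + boundary = 0.0155887.
k=1: B_{2}/(2)! × [f^{(1)}(28) − f^{(1)}(6)] = 1/12 × (-4.88078e-06 − (-0.00231481)) = 0.000192495.
Partial sum through k=1: 0.0157812.
k=2: B_{4}/(4)! × [f^{(3)}(28) − f^{(3)}(6)] = −1/720 × (-1.24510e-07 − (-0.00128601)) = -1.78595e-06.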